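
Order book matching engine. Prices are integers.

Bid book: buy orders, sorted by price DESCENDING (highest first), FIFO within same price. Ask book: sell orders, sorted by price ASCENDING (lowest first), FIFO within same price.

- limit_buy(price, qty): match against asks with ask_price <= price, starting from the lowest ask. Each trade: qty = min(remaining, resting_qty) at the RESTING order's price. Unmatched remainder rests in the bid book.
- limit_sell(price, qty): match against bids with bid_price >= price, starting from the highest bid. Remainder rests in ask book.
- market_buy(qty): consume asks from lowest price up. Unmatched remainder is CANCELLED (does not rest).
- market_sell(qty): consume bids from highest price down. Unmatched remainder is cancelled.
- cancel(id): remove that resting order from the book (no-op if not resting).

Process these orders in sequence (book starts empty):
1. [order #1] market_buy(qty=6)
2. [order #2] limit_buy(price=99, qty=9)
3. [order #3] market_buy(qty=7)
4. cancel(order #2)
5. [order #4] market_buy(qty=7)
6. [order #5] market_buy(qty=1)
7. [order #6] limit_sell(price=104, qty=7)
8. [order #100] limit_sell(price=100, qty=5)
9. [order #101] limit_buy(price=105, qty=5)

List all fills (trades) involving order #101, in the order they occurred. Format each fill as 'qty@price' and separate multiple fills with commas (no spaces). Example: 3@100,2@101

After op 1 [order #1] market_buy(qty=6): fills=none; bids=[-] asks=[-]
After op 2 [order #2] limit_buy(price=99, qty=9): fills=none; bids=[#2:9@99] asks=[-]
After op 3 [order #3] market_buy(qty=7): fills=none; bids=[#2:9@99] asks=[-]
After op 4 cancel(order #2): fills=none; bids=[-] asks=[-]
After op 5 [order #4] market_buy(qty=7): fills=none; bids=[-] asks=[-]
After op 6 [order #5] market_buy(qty=1): fills=none; bids=[-] asks=[-]
After op 7 [order #6] limit_sell(price=104, qty=7): fills=none; bids=[-] asks=[#6:7@104]
After op 8 [order #100] limit_sell(price=100, qty=5): fills=none; bids=[-] asks=[#100:5@100 #6:7@104]
After op 9 [order #101] limit_buy(price=105, qty=5): fills=#101x#100:5@100; bids=[-] asks=[#6:7@104]

Answer: 5@100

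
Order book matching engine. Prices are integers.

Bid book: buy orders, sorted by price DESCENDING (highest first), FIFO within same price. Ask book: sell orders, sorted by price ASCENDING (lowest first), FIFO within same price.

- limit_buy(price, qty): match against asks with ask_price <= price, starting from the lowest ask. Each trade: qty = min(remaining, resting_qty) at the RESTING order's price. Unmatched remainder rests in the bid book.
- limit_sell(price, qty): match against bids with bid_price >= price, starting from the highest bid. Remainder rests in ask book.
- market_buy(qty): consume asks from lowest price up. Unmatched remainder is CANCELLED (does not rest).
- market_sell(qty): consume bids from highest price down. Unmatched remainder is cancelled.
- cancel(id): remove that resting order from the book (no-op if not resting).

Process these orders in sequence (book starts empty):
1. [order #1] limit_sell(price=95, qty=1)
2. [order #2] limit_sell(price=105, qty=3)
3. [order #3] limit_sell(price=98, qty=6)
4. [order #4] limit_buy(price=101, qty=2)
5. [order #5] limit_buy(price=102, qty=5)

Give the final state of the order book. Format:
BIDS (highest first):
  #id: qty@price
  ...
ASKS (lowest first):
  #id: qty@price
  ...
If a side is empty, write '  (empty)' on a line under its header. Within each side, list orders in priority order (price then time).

Answer: BIDS (highest first):
  (empty)
ASKS (lowest first):
  #2: 3@105

Derivation:
After op 1 [order #1] limit_sell(price=95, qty=1): fills=none; bids=[-] asks=[#1:1@95]
After op 2 [order #2] limit_sell(price=105, qty=3): fills=none; bids=[-] asks=[#1:1@95 #2:3@105]
After op 3 [order #3] limit_sell(price=98, qty=6): fills=none; bids=[-] asks=[#1:1@95 #3:6@98 #2:3@105]
After op 4 [order #4] limit_buy(price=101, qty=2): fills=#4x#1:1@95 #4x#3:1@98; bids=[-] asks=[#3:5@98 #2:3@105]
After op 5 [order #5] limit_buy(price=102, qty=5): fills=#5x#3:5@98; bids=[-] asks=[#2:3@105]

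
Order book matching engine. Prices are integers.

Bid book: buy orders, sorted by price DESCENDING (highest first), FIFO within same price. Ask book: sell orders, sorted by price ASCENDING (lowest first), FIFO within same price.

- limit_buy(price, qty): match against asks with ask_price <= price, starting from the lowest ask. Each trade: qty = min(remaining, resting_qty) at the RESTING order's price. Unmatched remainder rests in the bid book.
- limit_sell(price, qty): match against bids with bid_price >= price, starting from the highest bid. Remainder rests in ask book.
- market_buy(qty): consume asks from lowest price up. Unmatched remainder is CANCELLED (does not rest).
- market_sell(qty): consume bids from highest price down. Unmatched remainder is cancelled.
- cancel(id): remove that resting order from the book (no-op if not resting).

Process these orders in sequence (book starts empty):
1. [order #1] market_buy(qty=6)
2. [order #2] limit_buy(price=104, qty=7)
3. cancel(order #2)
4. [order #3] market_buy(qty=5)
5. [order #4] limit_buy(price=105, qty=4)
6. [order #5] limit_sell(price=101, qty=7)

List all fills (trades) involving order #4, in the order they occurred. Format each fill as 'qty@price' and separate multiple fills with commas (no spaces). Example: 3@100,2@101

After op 1 [order #1] market_buy(qty=6): fills=none; bids=[-] asks=[-]
After op 2 [order #2] limit_buy(price=104, qty=7): fills=none; bids=[#2:7@104] asks=[-]
After op 3 cancel(order #2): fills=none; bids=[-] asks=[-]
After op 4 [order #3] market_buy(qty=5): fills=none; bids=[-] asks=[-]
After op 5 [order #4] limit_buy(price=105, qty=4): fills=none; bids=[#4:4@105] asks=[-]
After op 6 [order #5] limit_sell(price=101, qty=7): fills=#4x#5:4@105; bids=[-] asks=[#5:3@101]

Answer: 4@105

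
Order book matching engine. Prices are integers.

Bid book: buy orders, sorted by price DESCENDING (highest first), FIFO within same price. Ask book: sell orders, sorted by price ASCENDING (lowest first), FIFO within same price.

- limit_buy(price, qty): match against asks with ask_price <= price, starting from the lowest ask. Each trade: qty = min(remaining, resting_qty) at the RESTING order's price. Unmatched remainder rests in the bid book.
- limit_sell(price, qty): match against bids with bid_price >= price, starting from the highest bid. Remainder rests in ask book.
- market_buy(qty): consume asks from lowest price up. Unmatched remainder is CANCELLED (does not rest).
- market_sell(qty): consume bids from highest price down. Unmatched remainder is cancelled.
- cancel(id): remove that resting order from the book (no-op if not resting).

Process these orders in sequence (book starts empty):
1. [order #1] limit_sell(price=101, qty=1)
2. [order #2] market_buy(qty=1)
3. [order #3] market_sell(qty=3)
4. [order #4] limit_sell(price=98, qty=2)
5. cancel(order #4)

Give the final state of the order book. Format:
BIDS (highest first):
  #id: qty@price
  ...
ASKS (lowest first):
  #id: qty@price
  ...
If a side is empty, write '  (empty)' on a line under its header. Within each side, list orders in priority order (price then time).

After op 1 [order #1] limit_sell(price=101, qty=1): fills=none; bids=[-] asks=[#1:1@101]
After op 2 [order #2] market_buy(qty=1): fills=#2x#1:1@101; bids=[-] asks=[-]
After op 3 [order #3] market_sell(qty=3): fills=none; bids=[-] asks=[-]
After op 4 [order #4] limit_sell(price=98, qty=2): fills=none; bids=[-] asks=[#4:2@98]
After op 5 cancel(order #4): fills=none; bids=[-] asks=[-]

Answer: BIDS (highest first):
  (empty)
ASKS (lowest first):
  (empty)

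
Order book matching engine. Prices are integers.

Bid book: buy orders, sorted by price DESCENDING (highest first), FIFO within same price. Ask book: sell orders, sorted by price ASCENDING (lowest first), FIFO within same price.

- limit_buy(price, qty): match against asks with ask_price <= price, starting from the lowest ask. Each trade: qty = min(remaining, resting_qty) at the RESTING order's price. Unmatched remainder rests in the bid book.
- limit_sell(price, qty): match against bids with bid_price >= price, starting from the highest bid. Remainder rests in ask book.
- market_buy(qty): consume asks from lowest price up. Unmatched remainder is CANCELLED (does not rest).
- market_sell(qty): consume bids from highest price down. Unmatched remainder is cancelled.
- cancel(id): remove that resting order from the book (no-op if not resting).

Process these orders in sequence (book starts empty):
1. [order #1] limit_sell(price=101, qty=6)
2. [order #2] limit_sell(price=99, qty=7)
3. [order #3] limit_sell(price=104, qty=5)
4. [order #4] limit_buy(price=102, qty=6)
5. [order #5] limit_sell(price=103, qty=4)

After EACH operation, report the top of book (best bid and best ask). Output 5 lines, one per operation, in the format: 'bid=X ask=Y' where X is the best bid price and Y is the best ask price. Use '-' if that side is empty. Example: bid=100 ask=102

Answer: bid=- ask=101
bid=- ask=99
bid=- ask=99
bid=- ask=99
bid=- ask=99

Derivation:
After op 1 [order #1] limit_sell(price=101, qty=6): fills=none; bids=[-] asks=[#1:6@101]
After op 2 [order #2] limit_sell(price=99, qty=7): fills=none; bids=[-] asks=[#2:7@99 #1:6@101]
After op 3 [order #3] limit_sell(price=104, qty=5): fills=none; bids=[-] asks=[#2:7@99 #1:6@101 #3:5@104]
After op 4 [order #4] limit_buy(price=102, qty=6): fills=#4x#2:6@99; bids=[-] asks=[#2:1@99 #1:6@101 #3:5@104]
After op 5 [order #5] limit_sell(price=103, qty=4): fills=none; bids=[-] asks=[#2:1@99 #1:6@101 #5:4@103 #3:5@104]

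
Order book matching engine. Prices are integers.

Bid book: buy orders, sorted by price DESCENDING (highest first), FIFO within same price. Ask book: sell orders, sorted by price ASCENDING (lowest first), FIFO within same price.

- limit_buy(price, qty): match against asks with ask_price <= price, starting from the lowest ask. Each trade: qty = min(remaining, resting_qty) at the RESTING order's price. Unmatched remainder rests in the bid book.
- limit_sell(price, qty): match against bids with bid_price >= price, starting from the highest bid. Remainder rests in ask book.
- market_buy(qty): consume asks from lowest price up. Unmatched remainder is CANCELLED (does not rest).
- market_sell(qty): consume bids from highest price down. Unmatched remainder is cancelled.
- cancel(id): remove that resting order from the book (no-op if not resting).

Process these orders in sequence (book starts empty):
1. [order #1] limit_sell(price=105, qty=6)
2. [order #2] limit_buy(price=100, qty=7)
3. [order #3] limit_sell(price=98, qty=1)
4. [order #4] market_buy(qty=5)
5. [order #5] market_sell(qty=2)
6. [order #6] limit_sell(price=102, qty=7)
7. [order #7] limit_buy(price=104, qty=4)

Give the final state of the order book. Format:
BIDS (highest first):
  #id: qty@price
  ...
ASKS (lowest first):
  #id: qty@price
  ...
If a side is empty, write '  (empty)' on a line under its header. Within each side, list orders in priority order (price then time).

After op 1 [order #1] limit_sell(price=105, qty=6): fills=none; bids=[-] asks=[#1:6@105]
After op 2 [order #2] limit_buy(price=100, qty=7): fills=none; bids=[#2:7@100] asks=[#1:6@105]
After op 3 [order #3] limit_sell(price=98, qty=1): fills=#2x#3:1@100; bids=[#2:6@100] asks=[#1:6@105]
After op 4 [order #4] market_buy(qty=5): fills=#4x#1:5@105; bids=[#2:6@100] asks=[#1:1@105]
After op 5 [order #5] market_sell(qty=2): fills=#2x#5:2@100; bids=[#2:4@100] asks=[#1:1@105]
After op 6 [order #6] limit_sell(price=102, qty=7): fills=none; bids=[#2:4@100] asks=[#6:7@102 #1:1@105]
After op 7 [order #7] limit_buy(price=104, qty=4): fills=#7x#6:4@102; bids=[#2:4@100] asks=[#6:3@102 #1:1@105]

Answer: BIDS (highest first):
  #2: 4@100
ASKS (lowest first):
  #6: 3@102
  #1: 1@105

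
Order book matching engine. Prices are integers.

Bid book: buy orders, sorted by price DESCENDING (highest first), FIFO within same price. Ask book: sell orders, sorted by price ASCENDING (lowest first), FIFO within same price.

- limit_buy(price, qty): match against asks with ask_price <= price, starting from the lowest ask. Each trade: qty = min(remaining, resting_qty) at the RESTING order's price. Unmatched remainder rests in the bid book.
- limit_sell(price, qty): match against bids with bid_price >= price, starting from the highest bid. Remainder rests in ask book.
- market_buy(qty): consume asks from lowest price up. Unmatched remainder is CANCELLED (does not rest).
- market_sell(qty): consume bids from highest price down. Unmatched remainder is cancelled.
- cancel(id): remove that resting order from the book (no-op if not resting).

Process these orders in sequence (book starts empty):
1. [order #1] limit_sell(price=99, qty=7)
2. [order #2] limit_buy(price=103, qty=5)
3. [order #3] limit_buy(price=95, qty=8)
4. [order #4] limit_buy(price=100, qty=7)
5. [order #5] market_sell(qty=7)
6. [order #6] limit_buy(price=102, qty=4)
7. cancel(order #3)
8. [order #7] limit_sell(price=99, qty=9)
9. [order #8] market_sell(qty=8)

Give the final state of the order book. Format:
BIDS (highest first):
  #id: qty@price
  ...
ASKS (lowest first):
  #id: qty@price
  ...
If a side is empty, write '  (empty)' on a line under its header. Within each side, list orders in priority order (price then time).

After op 1 [order #1] limit_sell(price=99, qty=7): fills=none; bids=[-] asks=[#1:7@99]
After op 2 [order #2] limit_buy(price=103, qty=5): fills=#2x#1:5@99; bids=[-] asks=[#1:2@99]
After op 3 [order #3] limit_buy(price=95, qty=8): fills=none; bids=[#3:8@95] asks=[#1:2@99]
After op 4 [order #4] limit_buy(price=100, qty=7): fills=#4x#1:2@99; bids=[#4:5@100 #3:8@95] asks=[-]
After op 5 [order #5] market_sell(qty=7): fills=#4x#5:5@100 #3x#5:2@95; bids=[#3:6@95] asks=[-]
After op 6 [order #6] limit_buy(price=102, qty=4): fills=none; bids=[#6:4@102 #3:6@95] asks=[-]
After op 7 cancel(order #3): fills=none; bids=[#6:4@102] asks=[-]
After op 8 [order #7] limit_sell(price=99, qty=9): fills=#6x#7:4@102; bids=[-] asks=[#7:5@99]
After op 9 [order #8] market_sell(qty=8): fills=none; bids=[-] asks=[#7:5@99]

Answer: BIDS (highest first):
  (empty)
ASKS (lowest first):
  #7: 5@99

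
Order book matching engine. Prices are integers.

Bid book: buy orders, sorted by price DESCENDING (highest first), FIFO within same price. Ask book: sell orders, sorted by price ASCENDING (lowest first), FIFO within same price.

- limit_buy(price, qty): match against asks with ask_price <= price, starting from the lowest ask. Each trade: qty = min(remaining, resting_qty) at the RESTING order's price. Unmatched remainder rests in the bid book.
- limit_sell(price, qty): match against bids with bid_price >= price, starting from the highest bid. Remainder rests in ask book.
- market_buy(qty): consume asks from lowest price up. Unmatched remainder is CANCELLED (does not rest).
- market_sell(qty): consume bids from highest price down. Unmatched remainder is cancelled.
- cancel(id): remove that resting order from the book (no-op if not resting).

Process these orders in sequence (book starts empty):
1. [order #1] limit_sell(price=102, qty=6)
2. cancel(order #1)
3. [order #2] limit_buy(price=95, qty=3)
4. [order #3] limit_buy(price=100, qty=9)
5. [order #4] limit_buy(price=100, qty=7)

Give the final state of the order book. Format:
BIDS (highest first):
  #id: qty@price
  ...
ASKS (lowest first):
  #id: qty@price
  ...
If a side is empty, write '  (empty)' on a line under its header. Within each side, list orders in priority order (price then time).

After op 1 [order #1] limit_sell(price=102, qty=6): fills=none; bids=[-] asks=[#1:6@102]
After op 2 cancel(order #1): fills=none; bids=[-] asks=[-]
After op 3 [order #2] limit_buy(price=95, qty=3): fills=none; bids=[#2:3@95] asks=[-]
After op 4 [order #3] limit_buy(price=100, qty=9): fills=none; bids=[#3:9@100 #2:3@95] asks=[-]
After op 5 [order #4] limit_buy(price=100, qty=7): fills=none; bids=[#3:9@100 #4:7@100 #2:3@95] asks=[-]

Answer: BIDS (highest first):
  #3: 9@100
  #4: 7@100
  #2: 3@95
ASKS (lowest first):
  (empty)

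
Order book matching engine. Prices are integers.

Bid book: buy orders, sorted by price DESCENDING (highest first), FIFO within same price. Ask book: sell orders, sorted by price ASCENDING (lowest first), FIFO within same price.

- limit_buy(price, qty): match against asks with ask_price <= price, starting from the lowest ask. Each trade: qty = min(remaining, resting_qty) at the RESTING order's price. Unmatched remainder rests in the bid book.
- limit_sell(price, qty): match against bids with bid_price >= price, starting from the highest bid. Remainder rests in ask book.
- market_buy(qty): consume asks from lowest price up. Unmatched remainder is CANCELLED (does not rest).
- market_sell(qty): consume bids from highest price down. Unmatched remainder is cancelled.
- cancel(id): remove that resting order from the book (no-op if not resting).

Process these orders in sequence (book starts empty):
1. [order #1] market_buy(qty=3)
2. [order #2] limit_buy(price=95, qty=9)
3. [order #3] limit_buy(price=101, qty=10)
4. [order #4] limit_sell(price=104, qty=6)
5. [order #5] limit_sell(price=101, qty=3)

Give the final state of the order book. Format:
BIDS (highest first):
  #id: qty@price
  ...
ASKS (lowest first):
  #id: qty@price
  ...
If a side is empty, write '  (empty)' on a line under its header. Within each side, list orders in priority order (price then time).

Answer: BIDS (highest first):
  #3: 7@101
  #2: 9@95
ASKS (lowest first):
  #4: 6@104

Derivation:
After op 1 [order #1] market_buy(qty=3): fills=none; bids=[-] asks=[-]
After op 2 [order #2] limit_buy(price=95, qty=9): fills=none; bids=[#2:9@95] asks=[-]
After op 3 [order #3] limit_buy(price=101, qty=10): fills=none; bids=[#3:10@101 #2:9@95] asks=[-]
After op 4 [order #4] limit_sell(price=104, qty=6): fills=none; bids=[#3:10@101 #2:9@95] asks=[#4:6@104]
After op 5 [order #5] limit_sell(price=101, qty=3): fills=#3x#5:3@101; bids=[#3:7@101 #2:9@95] asks=[#4:6@104]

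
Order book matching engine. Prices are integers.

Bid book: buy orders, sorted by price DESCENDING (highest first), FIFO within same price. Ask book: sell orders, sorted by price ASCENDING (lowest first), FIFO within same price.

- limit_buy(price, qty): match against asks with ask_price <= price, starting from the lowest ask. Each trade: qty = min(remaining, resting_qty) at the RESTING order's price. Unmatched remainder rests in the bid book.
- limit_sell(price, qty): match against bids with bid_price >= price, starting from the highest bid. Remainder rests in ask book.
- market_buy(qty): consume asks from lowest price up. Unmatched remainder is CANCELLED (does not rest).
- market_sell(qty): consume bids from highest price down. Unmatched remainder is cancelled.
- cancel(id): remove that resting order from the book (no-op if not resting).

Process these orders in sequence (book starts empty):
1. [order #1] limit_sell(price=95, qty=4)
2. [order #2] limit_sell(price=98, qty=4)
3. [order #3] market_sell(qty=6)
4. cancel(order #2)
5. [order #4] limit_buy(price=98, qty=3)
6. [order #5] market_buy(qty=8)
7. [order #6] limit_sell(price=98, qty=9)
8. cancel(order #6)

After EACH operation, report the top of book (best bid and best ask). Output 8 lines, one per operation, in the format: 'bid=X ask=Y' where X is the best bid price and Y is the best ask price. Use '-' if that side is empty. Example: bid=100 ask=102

Answer: bid=- ask=95
bid=- ask=95
bid=- ask=95
bid=- ask=95
bid=- ask=95
bid=- ask=-
bid=- ask=98
bid=- ask=-

Derivation:
After op 1 [order #1] limit_sell(price=95, qty=4): fills=none; bids=[-] asks=[#1:4@95]
After op 2 [order #2] limit_sell(price=98, qty=4): fills=none; bids=[-] asks=[#1:4@95 #2:4@98]
After op 3 [order #3] market_sell(qty=6): fills=none; bids=[-] asks=[#1:4@95 #2:4@98]
After op 4 cancel(order #2): fills=none; bids=[-] asks=[#1:4@95]
After op 5 [order #4] limit_buy(price=98, qty=3): fills=#4x#1:3@95; bids=[-] asks=[#1:1@95]
After op 6 [order #5] market_buy(qty=8): fills=#5x#1:1@95; bids=[-] asks=[-]
After op 7 [order #6] limit_sell(price=98, qty=9): fills=none; bids=[-] asks=[#6:9@98]
After op 8 cancel(order #6): fills=none; bids=[-] asks=[-]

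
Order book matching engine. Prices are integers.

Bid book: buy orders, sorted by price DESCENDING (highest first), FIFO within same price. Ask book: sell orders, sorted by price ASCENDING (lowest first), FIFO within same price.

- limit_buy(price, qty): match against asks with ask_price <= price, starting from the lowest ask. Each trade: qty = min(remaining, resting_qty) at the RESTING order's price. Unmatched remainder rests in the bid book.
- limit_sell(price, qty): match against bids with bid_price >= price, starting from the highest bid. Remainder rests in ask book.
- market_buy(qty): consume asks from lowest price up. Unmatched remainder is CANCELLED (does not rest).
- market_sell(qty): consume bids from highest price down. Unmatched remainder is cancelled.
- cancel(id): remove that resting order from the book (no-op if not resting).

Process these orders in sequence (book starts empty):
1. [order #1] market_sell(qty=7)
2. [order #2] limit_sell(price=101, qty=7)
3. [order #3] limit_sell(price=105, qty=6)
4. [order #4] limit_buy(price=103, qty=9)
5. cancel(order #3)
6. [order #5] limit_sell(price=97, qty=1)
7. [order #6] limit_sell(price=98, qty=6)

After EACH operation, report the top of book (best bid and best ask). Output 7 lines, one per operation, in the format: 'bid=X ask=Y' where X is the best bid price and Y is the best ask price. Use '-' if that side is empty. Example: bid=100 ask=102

Answer: bid=- ask=-
bid=- ask=101
bid=- ask=101
bid=103 ask=105
bid=103 ask=-
bid=103 ask=-
bid=- ask=98

Derivation:
After op 1 [order #1] market_sell(qty=7): fills=none; bids=[-] asks=[-]
After op 2 [order #2] limit_sell(price=101, qty=7): fills=none; bids=[-] asks=[#2:7@101]
After op 3 [order #3] limit_sell(price=105, qty=6): fills=none; bids=[-] asks=[#2:7@101 #3:6@105]
After op 4 [order #4] limit_buy(price=103, qty=9): fills=#4x#2:7@101; bids=[#4:2@103] asks=[#3:6@105]
After op 5 cancel(order #3): fills=none; bids=[#4:2@103] asks=[-]
After op 6 [order #5] limit_sell(price=97, qty=1): fills=#4x#5:1@103; bids=[#4:1@103] asks=[-]
After op 7 [order #6] limit_sell(price=98, qty=6): fills=#4x#6:1@103; bids=[-] asks=[#6:5@98]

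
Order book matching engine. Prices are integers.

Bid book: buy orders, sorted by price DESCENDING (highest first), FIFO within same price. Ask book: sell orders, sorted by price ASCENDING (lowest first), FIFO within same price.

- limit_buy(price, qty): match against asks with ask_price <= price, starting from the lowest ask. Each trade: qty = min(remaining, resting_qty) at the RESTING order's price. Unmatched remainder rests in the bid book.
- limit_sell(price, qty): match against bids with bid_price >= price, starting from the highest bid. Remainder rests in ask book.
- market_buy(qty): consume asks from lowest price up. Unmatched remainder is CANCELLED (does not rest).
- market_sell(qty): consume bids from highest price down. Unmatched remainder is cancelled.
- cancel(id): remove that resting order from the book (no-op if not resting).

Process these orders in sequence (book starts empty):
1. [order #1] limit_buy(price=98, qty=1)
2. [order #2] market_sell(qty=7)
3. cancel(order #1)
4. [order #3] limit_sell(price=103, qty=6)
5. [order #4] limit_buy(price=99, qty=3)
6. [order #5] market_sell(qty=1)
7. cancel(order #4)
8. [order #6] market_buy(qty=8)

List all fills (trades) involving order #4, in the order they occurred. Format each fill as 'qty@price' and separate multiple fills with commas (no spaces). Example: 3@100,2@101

After op 1 [order #1] limit_buy(price=98, qty=1): fills=none; bids=[#1:1@98] asks=[-]
After op 2 [order #2] market_sell(qty=7): fills=#1x#2:1@98; bids=[-] asks=[-]
After op 3 cancel(order #1): fills=none; bids=[-] asks=[-]
After op 4 [order #3] limit_sell(price=103, qty=6): fills=none; bids=[-] asks=[#3:6@103]
After op 5 [order #4] limit_buy(price=99, qty=3): fills=none; bids=[#4:3@99] asks=[#3:6@103]
After op 6 [order #5] market_sell(qty=1): fills=#4x#5:1@99; bids=[#4:2@99] asks=[#3:6@103]
After op 7 cancel(order #4): fills=none; bids=[-] asks=[#3:6@103]
After op 8 [order #6] market_buy(qty=8): fills=#6x#3:6@103; bids=[-] asks=[-]

Answer: 1@99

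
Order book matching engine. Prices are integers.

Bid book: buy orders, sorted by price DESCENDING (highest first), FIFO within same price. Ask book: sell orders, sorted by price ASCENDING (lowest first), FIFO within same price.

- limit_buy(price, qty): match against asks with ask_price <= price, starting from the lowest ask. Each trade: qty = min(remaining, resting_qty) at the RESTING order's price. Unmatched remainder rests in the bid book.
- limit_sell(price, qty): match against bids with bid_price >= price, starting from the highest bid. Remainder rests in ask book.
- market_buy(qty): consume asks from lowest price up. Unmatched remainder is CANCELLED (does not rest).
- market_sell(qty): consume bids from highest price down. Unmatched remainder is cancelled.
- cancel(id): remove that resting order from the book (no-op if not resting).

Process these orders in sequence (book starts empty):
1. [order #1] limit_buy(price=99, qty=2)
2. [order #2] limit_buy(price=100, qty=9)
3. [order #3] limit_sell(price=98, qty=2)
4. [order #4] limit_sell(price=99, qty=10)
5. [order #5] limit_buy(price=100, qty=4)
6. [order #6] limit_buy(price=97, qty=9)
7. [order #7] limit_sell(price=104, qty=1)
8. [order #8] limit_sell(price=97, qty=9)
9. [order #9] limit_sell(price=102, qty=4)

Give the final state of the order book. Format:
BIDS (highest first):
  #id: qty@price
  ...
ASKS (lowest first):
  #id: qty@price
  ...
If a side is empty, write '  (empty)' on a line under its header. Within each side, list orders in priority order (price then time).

After op 1 [order #1] limit_buy(price=99, qty=2): fills=none; bids=[#1:2@99] asks=[-]
After op 2 [order #2] limit_buy(price=100, qty=9): fills=none; bids=[#2:9@100 #1:2@99] asks=[-]
After op 3 [order #3] limit_sell(price=98, qty=2): fills=#2x#3:2@100; bids=[#2:7@100 #1:2@99] asks=[-]
After op 4 [order #4] limit_sell(price=99, qty=10): fills=#2x#4:7@100 #1x#4:2@99; bids=[-] asks=[#4:1@99]
After op 5 [order #5] limit_buy(price=100, qty=4): fills=#5x#4:1@99; bids=[#5:3@100] asks=[-]
After op 6 [order #6] limit_buy(price=97, qty=9): fills=none; bids=[#5:3@100 #6:9@97] asks=[-]
After op 7 [order #7] limit_sell(price=104, qty=1): fills=none; bids=[#5:3@100 #6:9@97] asks=[#7:1@104]
After op 8 [order #8] limit_sell(price=97, qty=9): fills=#5x#8:3@100 #6x#8:6@97; bids=[#6:3@97] asks=[#7:1@104]
After op 9 [order #9] limit_sell(price=102, qty=4): fills=none; bids=[#6:3@97] asks=[#9:4@102 #7:1@104]

Answer: BIDS (highest first):
  #6: 3@97
ASKS (lowest first):
  #9: 4@102
  #7: 1@104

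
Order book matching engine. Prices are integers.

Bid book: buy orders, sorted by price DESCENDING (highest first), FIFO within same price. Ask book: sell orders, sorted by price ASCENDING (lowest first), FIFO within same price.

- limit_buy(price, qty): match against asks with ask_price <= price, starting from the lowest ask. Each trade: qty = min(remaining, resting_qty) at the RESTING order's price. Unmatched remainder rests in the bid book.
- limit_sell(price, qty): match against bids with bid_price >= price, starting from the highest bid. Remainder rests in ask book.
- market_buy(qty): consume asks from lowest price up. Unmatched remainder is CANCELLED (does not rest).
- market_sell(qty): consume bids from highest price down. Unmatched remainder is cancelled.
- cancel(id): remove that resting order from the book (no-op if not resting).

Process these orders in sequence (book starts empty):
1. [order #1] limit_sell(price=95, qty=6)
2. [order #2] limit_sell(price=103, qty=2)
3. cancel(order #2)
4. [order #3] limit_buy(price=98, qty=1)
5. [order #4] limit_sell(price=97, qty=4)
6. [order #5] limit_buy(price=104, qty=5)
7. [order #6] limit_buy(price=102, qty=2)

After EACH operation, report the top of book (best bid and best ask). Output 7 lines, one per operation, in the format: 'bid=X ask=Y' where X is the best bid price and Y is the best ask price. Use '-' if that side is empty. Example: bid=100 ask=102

Answer: bid=- ask=95
bid=- ask=95
bid=- ask=95
bid=- ask=95
bid=- ask=95
bid=- ask=97
bid=- ask=97

Derivation:
After op 1 [order #1] limit_sell(price=95, qty=6): fills=none; bids=[-] asks=[#1:6@95]
After op 2 [order #2] limit_sell(price=103, qty=2): fills=none; bids=[-] asks=[#1:6@95 #2:2@103]
After op 3 cancel(order #2): fills=none; bids=[-] asks=[#1:6@95]
After op 4 [order #3] limit_buy(price=98, qty=1): fills=#3x#1:1@95; bids=[-] asks=[#1:5@95]
After op 5 [order #4] limit_sell(price=97, qty=4): fills=none; bids=[-] asks=[#1:5@95 #4:4@97]
After op 6 [order #5] limit_buy(price=104, qty=5): fills=#5x#1:5@95; bids=[-] asks=[#4:4@97]
After op 7 [order #6] limit_buy(price=102, qty=2): fills=#6x#4:2@97; bids=[-] asks=[#4:2@97]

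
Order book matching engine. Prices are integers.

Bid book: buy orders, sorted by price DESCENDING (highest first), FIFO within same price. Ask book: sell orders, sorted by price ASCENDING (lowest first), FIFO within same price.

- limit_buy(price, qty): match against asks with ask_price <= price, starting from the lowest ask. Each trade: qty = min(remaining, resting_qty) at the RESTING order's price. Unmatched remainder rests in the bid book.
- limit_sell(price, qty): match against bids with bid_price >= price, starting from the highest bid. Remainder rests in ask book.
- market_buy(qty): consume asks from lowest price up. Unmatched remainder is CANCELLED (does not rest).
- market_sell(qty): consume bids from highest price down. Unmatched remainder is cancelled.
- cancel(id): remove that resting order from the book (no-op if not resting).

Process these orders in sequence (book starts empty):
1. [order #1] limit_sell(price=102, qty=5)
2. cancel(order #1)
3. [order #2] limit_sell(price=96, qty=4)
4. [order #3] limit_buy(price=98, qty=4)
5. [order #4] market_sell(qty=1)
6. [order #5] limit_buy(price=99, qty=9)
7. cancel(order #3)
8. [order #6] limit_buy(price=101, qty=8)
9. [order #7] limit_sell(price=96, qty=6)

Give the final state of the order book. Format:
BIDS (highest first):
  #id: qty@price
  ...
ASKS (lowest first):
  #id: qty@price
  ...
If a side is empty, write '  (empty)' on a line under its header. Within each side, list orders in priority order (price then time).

Answer: BIDS (highest first):
  #6: 2@101
  #5: 9@99
ASKS (lowest first):
  (empty)

Derivation:
After op 1 [order #1] limit_sell(price=102, qty=5): fills=none; bids=[-] asks=[#1:5@102]
After op 2 cancel(order #1): fills=none; bids=[-] asks=[-]
After op 3 [order #2] limit_sell(price=96, qty=4): fills=none; bids=[-] asks=[#2:4@96]
After op 4 [order #3] limit_buy(price=98, qty=4): fills=#3x#2:4@96; bids=[-] asks=[-]
After op 5 [order #4] market_sell(qty=1): fills=none; bids=[-] asks=[-]
After op 6 [order #5] limit_buy(price=99, qty=9): fills=none; bids=[#5:9@99] asks=[-]
After op 7 cancel(order #3): fills=none; bids=[#5:9@99] asks=[-]
After op 8 [order #6] limit_buy(price=101, qty=8): fills=none; bids=[#6:8@101 #5:9@99] asks=[-]
After op 9 [order #7] limit_sell(price=96, qty=6): fills=#6x#7:6@101; bids=[#6:2@101 #5:9@99] asks=[-]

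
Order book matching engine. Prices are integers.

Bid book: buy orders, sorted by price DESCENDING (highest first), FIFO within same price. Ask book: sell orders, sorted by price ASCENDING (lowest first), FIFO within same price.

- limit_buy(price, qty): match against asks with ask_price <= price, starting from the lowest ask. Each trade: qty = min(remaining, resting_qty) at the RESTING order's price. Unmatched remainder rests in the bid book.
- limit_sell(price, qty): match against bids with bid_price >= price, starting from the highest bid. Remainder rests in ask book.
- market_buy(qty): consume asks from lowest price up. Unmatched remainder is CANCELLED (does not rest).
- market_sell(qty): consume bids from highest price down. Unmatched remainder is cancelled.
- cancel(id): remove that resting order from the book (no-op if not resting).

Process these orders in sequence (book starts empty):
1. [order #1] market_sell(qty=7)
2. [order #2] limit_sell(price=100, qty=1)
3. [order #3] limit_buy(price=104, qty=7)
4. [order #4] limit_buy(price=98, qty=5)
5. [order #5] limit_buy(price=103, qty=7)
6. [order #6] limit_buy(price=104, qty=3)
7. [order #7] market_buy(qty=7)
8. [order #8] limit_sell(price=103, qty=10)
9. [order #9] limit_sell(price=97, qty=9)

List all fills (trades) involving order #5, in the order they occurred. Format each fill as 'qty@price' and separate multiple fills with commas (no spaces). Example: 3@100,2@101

Answer: 1@103,6@103

Derivation:
After op 1 [order #1] market_sell(qty=7): fills=none; bids=[-] asks=[-]
After op 2 [order #2] limit_sell(price=100, qty=1): fills=none; bids=[-] asks=[#2:1@100]
After op 3 [order #3] limit_buy(price=104, qty=7): fills=#3x#2:1@100; bids=[#3:6@104] asks=[-]
After op 4 [order #4] limit_buy(price=98, qty=5): fills=none; bids=[#3:6@104 #4:5@98] asks=[-]
After op 5 [order #5] limit_buy(price=103, qty=7): fills=none; bids=[#3:6@104 #5:7@103 #4:5@98] asks=[-]
After op 6 [order #6] limit_buy(price=104, qty=3): fills=none; bids=[#3:6@104 #6:3@104 #5:7@103 #4:5@98] asks=[-]
After op 7 [order #7] market_buy(qty=7): fills=none; bids=[#3:6@104 #6:3@104 #5:7@103 #4:5@98] asks=[-]
After op 8 [order #8] limit_sell(price=103, qty=10): fills=#3x#8:6@104 #6x#8:3@104 #5x#8:1@103; bids=[#5:6@103 #4:5@98] asks=[-]
After op 9 [order #9] limit_sell(price=97, qty=9): fills=#5x#9:6@103 #4x#9:3@98; bids=[#4:2@98] asks=[-]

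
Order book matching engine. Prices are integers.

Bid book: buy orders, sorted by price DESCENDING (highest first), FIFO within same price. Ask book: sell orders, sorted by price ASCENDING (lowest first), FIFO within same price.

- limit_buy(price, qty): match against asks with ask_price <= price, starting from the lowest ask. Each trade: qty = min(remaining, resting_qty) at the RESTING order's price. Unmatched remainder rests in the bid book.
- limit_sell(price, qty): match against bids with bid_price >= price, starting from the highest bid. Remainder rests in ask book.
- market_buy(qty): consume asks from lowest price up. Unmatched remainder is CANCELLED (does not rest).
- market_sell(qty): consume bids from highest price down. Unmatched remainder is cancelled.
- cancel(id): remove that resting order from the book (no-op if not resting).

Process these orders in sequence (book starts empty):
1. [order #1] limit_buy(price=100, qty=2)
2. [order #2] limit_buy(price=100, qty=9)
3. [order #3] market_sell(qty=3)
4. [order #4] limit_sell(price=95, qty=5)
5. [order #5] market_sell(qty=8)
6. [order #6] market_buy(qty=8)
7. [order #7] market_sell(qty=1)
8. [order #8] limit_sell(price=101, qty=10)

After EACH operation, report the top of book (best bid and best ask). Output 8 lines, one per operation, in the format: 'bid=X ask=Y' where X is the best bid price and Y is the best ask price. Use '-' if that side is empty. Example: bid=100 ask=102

Answer: bid=100 ask=-
bid=100 ask=-
bid=100 ask=-
bid=100 ask=-
bid=- ask=-
bid=- ask=-
bid=- ask=-
bid=- ask=101

Derivation:
After op 1 [order #1] limit_buy(price=100, qty=2): fills=none; bids=[#1:2@100] asks=[-]
After op 2 [order #2] limit_buy(price=100, qty=9): fills=none; bids=[#1:2@100 #2:9@100] asks=[-]
After op 3 [order #3] market_sell(qty=3): fills=#1x#3:2@100 #2x#3:1@100; bids=[#2:8@100] asks=[-]
After op 4 [order #4] limit_sell(price=95, qty=5): fills=#2x#4:5@100; bids=[#2:3@100] asks=[-]
After op 5 [order #5] market_sell(qty=8): fills=#2x#5:3@100; bids=[-] asks=[-]
After op 6 [order #6] market_buy(qty=8): fills=none; bids=[-] asks=[-]
After op 7 [order #7] market_sell(qty=1): fills=none; bids=[-] asks=[-]
After op 8 [order #8] limit_sell(price=101, qty=10): fills=none; bids=[-] asks=[#8:10@101]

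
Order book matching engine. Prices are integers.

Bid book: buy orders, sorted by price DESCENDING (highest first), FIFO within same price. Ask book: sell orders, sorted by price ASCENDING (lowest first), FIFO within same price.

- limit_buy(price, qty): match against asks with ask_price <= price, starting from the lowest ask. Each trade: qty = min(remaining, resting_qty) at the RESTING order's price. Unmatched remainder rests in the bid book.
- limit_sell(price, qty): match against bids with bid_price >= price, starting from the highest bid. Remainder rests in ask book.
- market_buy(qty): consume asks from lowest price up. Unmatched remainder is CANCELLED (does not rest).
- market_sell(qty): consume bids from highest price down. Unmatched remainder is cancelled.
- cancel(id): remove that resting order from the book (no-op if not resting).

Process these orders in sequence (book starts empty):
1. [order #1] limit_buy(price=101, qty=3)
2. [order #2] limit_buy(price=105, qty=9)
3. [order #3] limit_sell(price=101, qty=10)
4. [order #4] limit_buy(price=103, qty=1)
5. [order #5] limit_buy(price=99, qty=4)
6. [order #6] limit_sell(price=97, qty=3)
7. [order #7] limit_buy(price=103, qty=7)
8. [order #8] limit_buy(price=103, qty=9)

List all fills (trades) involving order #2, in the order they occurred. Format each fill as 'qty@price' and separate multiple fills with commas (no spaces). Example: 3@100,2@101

After op 1 [order #1] limit_buy(price=101, qty=3): fills=none; bids=[#1:3@101] asks=[-]
After op 2 [order #2] limit_buy(price=105, qty=9): fills=none; bids=[#2:9@105 #1:3@101] asks=[-]
After op 3 [order #3] limit_sell(price=101, qty=10): fills=#2x#3:9@105 #1x#3:1@101; bids=[#1:2@101] asks=[-]
After op 4 [order #4] limit_buy(price=103, qty=1): fills=none; bids=[#4:1@103 #1:2@101] asks=[-]
After op 5 [order #5] limit_buy(price=99, qty=4): fills=none; bids=[#4:1@103 #1:2@101 #5:4@99] asks=[-]
After op 6 [order #6] limit_sell(price=97, qty=3): fills=#4x#6:1@103 #1x#6:2@101; bids=[#5:4@99] asks=[-]
After op 7 [order #7] limit_buy(price=103, qty=7): fills=none; bids=[#7:7@103 #5:4@99] asks=[-]
After op 8 [order #8] limit_buy(price=103, qty=9): fills=none; bids=[#7:7@103 #8:9@103 #5:4@99] asks=[-]

Answer: 9@105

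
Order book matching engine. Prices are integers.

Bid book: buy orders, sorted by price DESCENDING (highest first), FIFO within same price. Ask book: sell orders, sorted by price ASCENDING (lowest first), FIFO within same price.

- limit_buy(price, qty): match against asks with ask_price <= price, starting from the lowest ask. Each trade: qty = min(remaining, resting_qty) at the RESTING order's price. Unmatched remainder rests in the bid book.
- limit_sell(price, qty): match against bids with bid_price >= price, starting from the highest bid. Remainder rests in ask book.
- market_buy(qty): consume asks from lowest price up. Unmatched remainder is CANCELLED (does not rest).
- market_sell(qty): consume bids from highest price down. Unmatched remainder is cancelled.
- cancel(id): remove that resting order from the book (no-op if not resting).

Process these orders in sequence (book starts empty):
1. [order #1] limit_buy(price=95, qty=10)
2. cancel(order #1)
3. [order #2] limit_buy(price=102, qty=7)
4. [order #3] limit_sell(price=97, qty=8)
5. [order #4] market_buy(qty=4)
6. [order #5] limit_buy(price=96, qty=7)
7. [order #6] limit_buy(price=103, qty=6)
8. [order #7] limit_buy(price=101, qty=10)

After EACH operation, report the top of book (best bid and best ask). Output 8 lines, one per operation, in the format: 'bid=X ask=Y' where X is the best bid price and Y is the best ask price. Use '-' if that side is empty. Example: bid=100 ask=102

After op 1 [order #1] limit_buy(price=95, qty=10): fills=none; bids=[#1:10@95] asks=[-]
After op 2 cancel(order #1): fills=none; bids=[-] asks=[-]
After op 3 [order #2] limit_buy(price=102, qty=7): fills=none; bids=[#2:7@102] asks=[-]
After op 4 [order #3] limit_sell(price=97, qty=8): fills=#2x#3:7@102; bids=[-] asks=[#3:1@97]
After op 5 [order #4] market_buy(qty=4): fills=#4x#3:1@97; bids=[-] asks=[-]
After op 6 [order #5] limit_buy(price=96, qty=7): fills=none; bids=[#5:7@96] asks=[-]
After op 7 [order #6] limit_buy(price=103, qty=6): fills=none; bids=[#6:6@103 #5:7@96] asks=[-]
After op 8 [order #7] limit_buy(price=101, qty=10): fills=none; bids=[#6:6@103 #7:10@101 #5:7@96] asks=[-]

Answer: bid=95 ask=-
bid=- ask=-
bid=102 ask=-
bid=- ask=97
bid=- ask=-
bid=96 ask=-
bid=103 ask=-
bid=103 ask=-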